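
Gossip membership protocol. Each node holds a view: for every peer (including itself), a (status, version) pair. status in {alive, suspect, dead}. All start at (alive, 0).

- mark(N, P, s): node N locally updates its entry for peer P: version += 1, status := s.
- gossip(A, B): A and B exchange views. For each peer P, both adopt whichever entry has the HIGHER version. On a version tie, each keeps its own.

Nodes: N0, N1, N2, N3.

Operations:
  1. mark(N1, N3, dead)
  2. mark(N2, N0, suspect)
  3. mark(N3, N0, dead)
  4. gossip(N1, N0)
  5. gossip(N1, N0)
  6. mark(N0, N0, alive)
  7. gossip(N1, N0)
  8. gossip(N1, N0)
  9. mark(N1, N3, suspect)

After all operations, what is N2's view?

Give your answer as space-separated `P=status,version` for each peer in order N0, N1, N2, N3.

Answer: N0=suspect,1 N1=alive,0 N2=alive,0 N3=alive,0

Derivation:
Op 1: N1 marks N3=dead -> (dead,v1)
Op 2: N2 marks N0=suspect -> (suspect,v1)
Op 3: N3 marks N0=dead -> (dead,v1)
Op 4: gossip N1<->N0 -> N1.N0=(alive,v0) N1.N1=(alive,v0) N1.N2=(alive,v0) N1.N3=(dead,v1) | N0.N0=(alive,v0) N0.N1=(alive,v0) N0.N2=(alive,v0) N0.N3=(dead,v1)
Op 5: gossip N1<->N0 -> N1.N0=(alive,v0) N1.N1=(alive,v0) N1.N2=(alive,v0) N1.N3=(dead,v1) | N0.N0=(alive,v0) N0.N1=(alive,v0) N0.N2=(alive,v0) N0.N3=(dead,v1)
Op 6: N0 marks N0=alive -> (alive,v1)
Op 7: gossip N1<->N0 -> N1.N0=(alive,v1) N1.N1=(alive,v0) N1.N2=(alive,v0) N1.N3=(dead,v1) | N0.N0=(alive,v1) N0.N1=(alive,v0) N0.N2=(alive,v0) N0.N3=(dead,v1)
Op 8: gossip N1<->N0 -> N1.N0=(alive,v1) N1.N1=(alive,v0) N1.N2=(alive,v0) N1.N3=(dead,v1) | N0.N0=(alive,v1) N0.N1=(alive,v0) N0.N2=(alive,v0) N0.N3=(dead,v1)
Op 9: N1 marks N3=suspect -> (suspect,v2)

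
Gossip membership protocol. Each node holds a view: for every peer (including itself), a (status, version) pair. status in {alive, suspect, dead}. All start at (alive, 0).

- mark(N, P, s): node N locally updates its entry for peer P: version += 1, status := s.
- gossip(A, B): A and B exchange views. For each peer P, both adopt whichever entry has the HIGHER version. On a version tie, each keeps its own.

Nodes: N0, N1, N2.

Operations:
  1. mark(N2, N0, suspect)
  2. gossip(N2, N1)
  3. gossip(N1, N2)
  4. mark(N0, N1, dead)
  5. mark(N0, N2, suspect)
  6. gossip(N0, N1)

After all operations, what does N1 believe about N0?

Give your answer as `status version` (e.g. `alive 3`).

Answer: suspect 1

Derivation:
Op 1: N2 marks N0=suspect -> (suspect,v1)
Op 2: gossip N2<->N1 -> N2.N0=(suspect,v1) N2.N1=(alive,v0) N2.N2=(alive,v0) | N1.N0=(suspect,v1) N1.N1=(alive,v0) N1.N2=(alive,v0)
Op 3: gossip N1<->N2 -> N1.N0=(suspect,v1) N1.N1=(alive,v0) N1.N2=(alive,v0) | N2.N0=(suspect,v1) N2.N1=(alive,v0) N2.N2=(alive,v0)
Op 4: N0 marks N1=dead -> (dead,v1)
Op 5: N0 marks N2=suspect -> (suspect,v1)
Op 6: gossip N0<->N1 -> N0.N0=(suspect,v1) N0.N1=(dead,v1) N0.N2=(suspect,v1) | N1.N0=(suspect,v1) N1.N1=(dead,v1) N1.N2=(suspect,v1)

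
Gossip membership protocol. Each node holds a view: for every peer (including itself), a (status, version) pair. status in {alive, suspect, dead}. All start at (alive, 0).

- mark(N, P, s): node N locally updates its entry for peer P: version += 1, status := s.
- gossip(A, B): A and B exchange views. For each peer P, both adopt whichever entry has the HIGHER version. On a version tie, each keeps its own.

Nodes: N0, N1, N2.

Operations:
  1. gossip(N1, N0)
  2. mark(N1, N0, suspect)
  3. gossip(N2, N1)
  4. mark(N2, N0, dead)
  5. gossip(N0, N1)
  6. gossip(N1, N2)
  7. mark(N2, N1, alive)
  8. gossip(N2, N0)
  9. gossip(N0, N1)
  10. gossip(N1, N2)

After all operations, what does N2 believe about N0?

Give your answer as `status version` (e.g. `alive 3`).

Op 1: gossip N1<->N0 -> N1.N0=(alive,v0) N1.N1=(alive,v0) N1.N2=(alive,v0) | N0.N0=(alive,v0) N0.N1=(alive,v0) N0.N2=(alive,v0)
Op 2: N1 marks N0=suspect -> (suspect,v1)
Op 3: gossip N2<->N1 -> N2.N0=(suspect,v1) N2.N1=(alive,v0) N2.N2=(alive,v0) | N1.N0=(suspect,v1) N1.N1=(alive,v0) N1.N2=(alive,v0)
Op 4: N2 marks N0=dead -> (dead,v2)
Op 5: gossip N0<->N1 -> N0.N0=(suspect,v1) N0.N1=(alive,v0) N0.N2=(alive,v0) | N1.N0=(suspect,v1) N1.N1=(alive,v0) N1.N2=(alive,v0)
Op 6: gossip N1<->N2 -> N1.N0=(dead,v2) N1.N1=(alive,v0) N1.N2=(alive,v0) | N2.N0=(dead,v2) N2.N1=(alive,v0) N2.N2=(alive,v0)
Op 7: N2 marks N1=alive -> (alive,v1)
Op 8: gossip N2<->N0 -> N2.N0=(dead,v2) N2.N1=(alive,v1) N2.N2=(alive,v0) | N0.N0=(dead,v2) N0.N1=(alive,v1) N0.N2=(alive,v0)
Op 9: gossip N0<->N1 -> N0.N0=(dead,v2) N0.N1=(alive,v1) N0.N2=(alive,v0) | N1.N0=(dead,v2) N1.N1=(alive,v1) N1.N2=(alive,v0)
Op 10: gossip N1<->N2 -> N1.N0=(dead,v2) N1.N1=(alive,v1) N1.N2=(alive,v0) | N2.N0=(dead,v2) N2.N1=(alive,v1) N2.N2=(alive,v0)

Answer: dead 2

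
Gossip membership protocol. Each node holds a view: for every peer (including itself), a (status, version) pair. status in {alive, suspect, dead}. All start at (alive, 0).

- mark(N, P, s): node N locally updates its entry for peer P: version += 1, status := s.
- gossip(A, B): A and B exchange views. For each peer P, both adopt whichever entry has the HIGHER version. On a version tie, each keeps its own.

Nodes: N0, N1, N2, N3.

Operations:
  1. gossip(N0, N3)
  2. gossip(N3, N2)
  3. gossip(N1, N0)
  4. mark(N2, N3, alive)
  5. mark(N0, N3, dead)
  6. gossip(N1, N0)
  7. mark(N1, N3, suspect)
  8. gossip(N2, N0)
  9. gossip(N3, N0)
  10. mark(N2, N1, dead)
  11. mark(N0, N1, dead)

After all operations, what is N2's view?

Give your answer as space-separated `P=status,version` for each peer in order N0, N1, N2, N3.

Answer: N0=alive,0 N1=dead,1 N2=alive,0 N3=alive,1

Derivation:
Op 1: gossip N0<->N3 -> N0.N0=(alive,v0) N0.N1=(alive,v0) N0.N2=(alive,v0) N0.N3=(alive,v0) | N3.N0=(alive,v0) N3.N1=(alive,v0) N3.N2=(alive,v0) N3.N3=(alive,v0)
Op 2: gossip N3<->N2 -> N3.N0=(alive,v0) N3.N1=(alive,v0) N3.N2=(alive,v0) N3.N3=(alive,v0) | N2.N0=(alive,v0) N2.N1=(alive,v0) N2.N2=(alive,v0) N2.N3=(alive,v0)
Op 3: gossip N1<->N0 -> N1.N0=(alive,v0) N1.N1=(alive,v0) N1.N2=(alive,v0) N1.N3=(alive,v0) | N0.N0=(alive,v0) N0.N1=(alive,v0) N0.N2=(alive,v0) N0.N3=(alive,v0)
Op 4: N2 marks N3=alive -> (alive,v1)
Op 5: N0 marks N3=dead -> (dead,v1)
Op 6: gossip N1<->N0 -> N1.N0=(alive,v0) N1.N1=(alive,v0) N1.N2=(alive,v0) N1.N3=(dead,v1) | N0.N0=(alive,v0) N0.N1=(alive,v0) N0.N2=(alive,v0) N0.N3=(dead,v1)
Op 7: N1 marks N3=suspect -> (suspect,v2)
Op 8: gossip N2<->N0 -> N2.N0=(alive,v0) N2.N1=(alive,v0) N2.N2=(alive,v0) N2.N3=(alive,v1) | N0.N0=(alive,v0) N0.N1=(alive,v0) N0.N2=(alive,v0) N0.N3=(dead,v1)
Op 9: gossip N3<->N0 -> N3.N0=(alive,v0) N3.N1=(alive,v0) N3.N2=(alive,v0) N3.N3=(dead,v1) | N0.N0=(alive,v0) N0.N1=(alive,v0) N0.N2=(alive,v0) N0.N3=(dead,v1)
Op 10: N2 marks N1=dead -> (dead,v1)
Op 11: N0 marks N1=dead -> (dead,v1)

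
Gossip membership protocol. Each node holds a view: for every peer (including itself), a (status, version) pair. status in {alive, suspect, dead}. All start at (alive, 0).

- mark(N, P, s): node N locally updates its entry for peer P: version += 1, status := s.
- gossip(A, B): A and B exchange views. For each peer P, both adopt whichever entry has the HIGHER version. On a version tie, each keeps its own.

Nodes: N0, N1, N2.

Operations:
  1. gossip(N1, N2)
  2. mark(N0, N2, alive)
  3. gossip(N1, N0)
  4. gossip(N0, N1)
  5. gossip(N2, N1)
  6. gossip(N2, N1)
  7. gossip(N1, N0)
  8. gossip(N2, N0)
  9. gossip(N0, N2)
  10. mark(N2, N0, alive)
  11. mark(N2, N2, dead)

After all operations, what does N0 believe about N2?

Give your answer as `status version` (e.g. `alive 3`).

Answer: alive 1

Derivation:
Op 1: gossip N1<->N2 -> N1.N0=(alive,v0) N1.N1=(alive,v0) N1.N2=(alive,v0) | N2.N0=(alive,v0) N2.N1=(alive,v0) N2.N2=(alive,v0)
Op 2: N0 marks N2=alive -> (alive,v1)
Op 3: gossip N1<->N0 -> N1.N0=(alive,v0) N1.N1=(alive,v0) N1.N2=(alive,v1) | N0.N0=(alive,v0) N0.N1=(alive,v0) N0.N2=(alive,v1)
Op 4: gossip N0<->N1 -> N0.N0=(alive,v0) N0.N1=(alive,v0) N0.N2=(alive,v1) | N1.N0=(alive,v0) N1.N1=(alive,v0) N1.N2=(alive,v1)
Op 5: gossip N2<->N1 -> N2.N0=(alive,v0) N2.N1=(alive,v0) N2.N2=(alive,v1) | N1.N0=(alive,v0) N1.N1=(alive,v0) N1.N2=(alive,v1)
Op 6: gossip N2<->N1 -> N2.N0=(alive,v0) N2.N1=(alive,v0) N2.N2=(alive,v1) | N1.N0=(alive,v0) N1.N1=(alive,v0) N1.N2=(alive,v1)
Op 7: gossip N1<->N0 -> N1.N0=(alive,v0) N1.N1=(alive,v0) N1.N2=(alive,v1) | N0.N0=(alive,v0) N0.N1=(alive,v0) N0.N2=(alive,v1)
Op 8: gossip N2<->N0 -> N2.N0=(alive,v0) N2.N1=(alive,v0) N2.N2=(alive,v1) | N0.N0=(alive,v0) N0.N1=(alive,v0) N0.N2=(alive,v1)
Op 9: gossip N0<->N2 -> N0.N0=(alive,v0) N0.N1=(alive,v0) N0.N2=(alive,v1) | N2.N0=(alive,v0) N2.N1=(alive,v0) N2.N2=(alive,v1)
Op 10: N2 marks N0=alive -> (alive,v1)
Op 11: N2 marks N2=dead -> (dead,v2)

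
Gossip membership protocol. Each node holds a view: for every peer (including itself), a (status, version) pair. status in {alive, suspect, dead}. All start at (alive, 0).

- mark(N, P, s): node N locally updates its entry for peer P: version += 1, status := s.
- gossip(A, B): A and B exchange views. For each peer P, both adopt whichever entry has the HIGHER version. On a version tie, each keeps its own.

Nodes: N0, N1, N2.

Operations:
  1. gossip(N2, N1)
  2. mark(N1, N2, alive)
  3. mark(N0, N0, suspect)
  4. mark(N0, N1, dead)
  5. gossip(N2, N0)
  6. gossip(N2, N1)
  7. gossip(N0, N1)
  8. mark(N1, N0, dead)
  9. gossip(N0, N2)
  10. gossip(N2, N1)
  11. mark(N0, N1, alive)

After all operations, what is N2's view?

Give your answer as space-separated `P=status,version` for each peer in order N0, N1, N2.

Op 1: gossip N2<->N1 -> N2.N0=(alive,v0) N2.N1=(alive,v0) N2.N2=(alive,v0) | N1.N0=(alive,v0) N1.N1=(alive,v0) N1.N2=(alive,v0)
Op 2: N1 marks N2=alive -> (alive,v1)
Op 3: N0 marks N0=suspect -> (suspect,v1)
Op 4: N0 marks N1=dead -> (dead,v1)
Op 5: gossip N2<->N0 -> N2.N0=(suspect,v1) N2.N1=(dead,v1) N2.N2=(alive,v0) | N0.N0=(suspect,v1) N0.N1=(dead,v1) N0.N2=(alive,v0)
Op 6: gossip N2<->N1 -> N2.N0=(suspect,v1) N2.N1=(dead,v1) N2.N2=(alive,v1) | N1.N0=(suspect,v1) N1.N1=(dead,v1) N1.N2=(alive,v1)
Op 7: gossip N0<->N1 -> N0.N0=(suspect,v1) N0.N1=(dead,v1) N0.N2=(alive,v1) | N1.N0=(suspect,v1) N1.N1=(dead,v1) N1.N2=(alive,v1)
Op 8: N1 marks N0=dead -> (dead,v2)
Op 9: gossip N0<->N2 -> N0.N0=(suspect,v1) N0.N1=(dead,v1) N0.N2=(alive,v1) | N2.N0=(suspect,v1) N2.N1=(dead,v1) N2.N2=(alive,v1)
Op 10: gossip N2<->N1 -> N2.N0=(dead,v2) N2.N1=(dead,v1) N2.N2=(alive,v1) | N1.N0=(dead,v2) N1.N1=(dead,v1) N1.N2=(alive,v1)
Op 11: N0 marks N1=alive -> (alive,v2)

Answer: N0=dead,2 N1=dead,1 N2=alive,1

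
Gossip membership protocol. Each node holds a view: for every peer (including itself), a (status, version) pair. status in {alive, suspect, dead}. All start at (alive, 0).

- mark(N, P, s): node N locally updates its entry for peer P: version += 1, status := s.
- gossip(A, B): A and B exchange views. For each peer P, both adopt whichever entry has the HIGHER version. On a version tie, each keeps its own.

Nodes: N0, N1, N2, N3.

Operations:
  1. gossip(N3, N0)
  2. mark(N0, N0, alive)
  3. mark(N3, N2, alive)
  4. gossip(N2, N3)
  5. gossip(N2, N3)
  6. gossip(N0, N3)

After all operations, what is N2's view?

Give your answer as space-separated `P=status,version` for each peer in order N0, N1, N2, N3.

Answer: N0=alive,0 N1=alive,0 N2=alive,1 N3=alive,0

Derivation:
Op 1: gossip N3<->N0 -> N3.N0=(alive,v0) N3.N1=(alive,v0) N3.N2=(alive,v0) N3.N3=(alive,v0) | N0.N0=(alive,v0) N0.N1=(alive,v0) N0.N2=(alive,v0) N0.N3=(alive,v0)
Op 2: N0 marks N0=alive -> (alive,v1)
Op 3: N3 marks N2=alive -> (alive,v1)
Op 4: gossip N2<->N3 -> N2.N0=(alive,v0) N2.N1=(alive,v0) N2.N2=(alive,v1) N2.N3=(alive,v0) | N3.N0=(alive,v0) N3.N1=(alive,v0) N3.N2=(alive,v1) N3.N3=(alive,v0)
Op 5: gossip N2<->N3 -> N2.N0=(alive,v0) N2.N1=(alive,v0) N2.N2=(alive,v1) N2.N3=(alive,v0) | N3.N0=(alive,v0) N3.N1=(alive,v0) N3.N2=(alive,v1) N3.N3=(alive,v0)
Op 6: gossip N0<->N3 -> N0.N0=(alive,v1) N0.N1=(alive,v0) N0.N2=(alive,v1) N0.N3=(alive,v0) | N3.N0=(alive,v1) N3.N1=(alive,v0) N3.N2=(alive,v1) N3.N3=(alive,v0)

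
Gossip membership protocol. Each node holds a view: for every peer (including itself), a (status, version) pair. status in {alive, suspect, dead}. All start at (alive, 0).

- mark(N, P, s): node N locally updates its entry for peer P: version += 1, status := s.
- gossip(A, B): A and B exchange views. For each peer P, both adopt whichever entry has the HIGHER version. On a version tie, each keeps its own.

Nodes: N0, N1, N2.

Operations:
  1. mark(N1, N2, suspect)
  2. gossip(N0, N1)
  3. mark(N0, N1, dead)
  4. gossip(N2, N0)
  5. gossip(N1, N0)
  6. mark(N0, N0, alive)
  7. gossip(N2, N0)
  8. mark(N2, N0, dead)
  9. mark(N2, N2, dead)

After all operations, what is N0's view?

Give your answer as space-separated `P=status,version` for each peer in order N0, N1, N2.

Answer: N0=alive,1 N1=dead,1 N2=suspect,1

Derivation:
Op 1: N1 marks N2=suspect -> (suspect,v1)
Op 2: gossip N0<->N1 -> N0.N0=(alive,v0) N0.N1=(alive,v0) N0.N2=(suspect,v1) | N1.N0=(alive,v0) N1.N1=(alive,v0) N1.N2=(suspect,v1)
Op 3: N0 marks N1=dead -> (dead,v1)
Op 4: gossip N2<->N0 -> N2.N0=(alive,v0) N2.N1=(dead,v1) N2.N2=(suspect,v1) | N0.N0=(alive,v0) N0.N1=(dead,v1) N0.N2=(suspect,v1)
Op 5: gossip N1<->N0 -> N1.N0=(alive,v0) N1.N1=(dead,v1) N1.N2=(suspect,v1) | N0.N0=(alive,v0) N0.N1=(dead,v1) N0.N2=(suspect,v1)
Op 6: N0 marks N0=alive -> (alive,v1)
Op 7: gossip N2<->N0 -> N2.N0=(alive,v1) N2.N1=(dead,v1) N2.N2=(suspect,v1) | N0.N0=(alive,v1) N0.N1=(dead,v1) N0.N2=(suspect,v1)
Op 8: N2 marks N0=dead -> (dead,v2)
Op 9: N2 marks N2=dead -> (dead,v2)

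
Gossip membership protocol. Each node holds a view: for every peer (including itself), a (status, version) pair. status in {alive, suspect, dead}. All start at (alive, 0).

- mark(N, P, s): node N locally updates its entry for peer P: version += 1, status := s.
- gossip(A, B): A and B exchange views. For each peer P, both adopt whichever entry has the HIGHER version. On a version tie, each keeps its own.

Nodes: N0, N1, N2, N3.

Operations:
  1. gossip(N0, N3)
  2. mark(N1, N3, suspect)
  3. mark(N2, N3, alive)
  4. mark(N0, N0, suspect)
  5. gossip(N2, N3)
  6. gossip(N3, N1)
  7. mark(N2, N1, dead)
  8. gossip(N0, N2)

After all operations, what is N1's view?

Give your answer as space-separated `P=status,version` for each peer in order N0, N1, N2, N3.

Answer: N0=alive,0 N1=alive,0 N2=alive,0 N3=suspect,1

Derivation:
Op 1: gossip N0<->N3 -> N0.N0=(alive,v0) N0.N1=(alive,v0) N0.N2=(alive,v0) N0.N3=(alive,v0) | N3.N0=(alive,v0) N3.N1=(alive,v0) N3.N2=(alive,v0) N3.N3=(alive,v0)
Op 2: N1 marks N3=suspect -> (suspect,v1)
Op 3: N2 marks N3=alive -> (alive,v1)
Op 4: N0 marks N0=suspect -> (suspect,v1)
Op 5: gossip N2<->N3 -> N2.N0=(alive,v0) N2.N1=(alive,v0) N2.N2=(alive,v0) N2.N3=(alive,v1) | N3.N0=(alive,v0) N3.N1=(alive,v0) N3.N2=(alive,v0) N3.N3=(alive,v1)
Op 6: gossip N3<->N1 -> N3.N0=(alive,v0) N3.N1=(alive,v0) N3.N2=(alive,v0) N3.N3=(alive,v1) | N1.N0=(alive,v0) N1.N1=(alive,v0) N1.N2=(alive,v0) N1.N3=(suspect,v1)
Op 7: N2 marks N1=dead -> (dead,v1)
Op 8: gossip N0<->N2 -> N0.N0=(suspect,v1) N0.N1=(dead,v1) N0.N2=(alive,v0) N0.N3=(alive,v1) | N2.N0=(suspect,v1) N2.N1=(dead,v1) N2.N2=(alive,v0) N2.N3=(alive,v1)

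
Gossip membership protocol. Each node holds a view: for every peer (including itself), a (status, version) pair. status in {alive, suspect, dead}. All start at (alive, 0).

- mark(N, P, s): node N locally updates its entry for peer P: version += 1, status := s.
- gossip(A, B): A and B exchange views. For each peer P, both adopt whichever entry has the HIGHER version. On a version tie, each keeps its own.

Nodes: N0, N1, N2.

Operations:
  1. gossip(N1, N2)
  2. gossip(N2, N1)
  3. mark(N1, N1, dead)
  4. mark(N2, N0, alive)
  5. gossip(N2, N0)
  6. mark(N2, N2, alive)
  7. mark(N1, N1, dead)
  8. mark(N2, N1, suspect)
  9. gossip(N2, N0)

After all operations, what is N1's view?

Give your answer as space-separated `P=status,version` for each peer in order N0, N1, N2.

Op 1: gossip N1<->N2 -> N1.N0=(alive,v0) N1.N1=(alive,v0) N1.N2=(alive,v0) | N2.N0=(alive,v0) N2.N1=(alive,v0) N2.N2=(alive,v0)
Op 2: gossip N2<->N1 -> N2.N0=(alive,v0) N2.N1=(alive,v0) N2.N2=(alive,v0) | N1.N0=(alive,v0) N1.N1=(alive,v0) N1.N2=(alive,v0)
Op 3: N1 marks N1=dead -> (dead,v1)
Op 4: N2 marks N0=alive -> (alive,v1)
Op 5: gossip N2<->N0 -> N2.N0=(alive,v1) N2.N1=(alive,v0) N2.N2=(alive,v0) | N0.N0=(alive,v1) N0.N1=(alive,v0) N0.N2=(alive,v0)
Op 6: N2 marks N2=alive -> (alive,v1)
Op 7: N1 marks N1=dead -> (dead,v2)
Op 8: N2 marks N1=suspect -> (suspect,v1)
Op 9: gossip N2<->N0 -> N2.N0=(alive,v1) N2.N1=(suspect,v1) N2.N2=(alive,v1) | N0.N0=(alive,v1) N0.N1=(suspect,v1) N0.N2=(alive,v1)

Answer: N0=alive,0 N1=dead,2 N2=alive,0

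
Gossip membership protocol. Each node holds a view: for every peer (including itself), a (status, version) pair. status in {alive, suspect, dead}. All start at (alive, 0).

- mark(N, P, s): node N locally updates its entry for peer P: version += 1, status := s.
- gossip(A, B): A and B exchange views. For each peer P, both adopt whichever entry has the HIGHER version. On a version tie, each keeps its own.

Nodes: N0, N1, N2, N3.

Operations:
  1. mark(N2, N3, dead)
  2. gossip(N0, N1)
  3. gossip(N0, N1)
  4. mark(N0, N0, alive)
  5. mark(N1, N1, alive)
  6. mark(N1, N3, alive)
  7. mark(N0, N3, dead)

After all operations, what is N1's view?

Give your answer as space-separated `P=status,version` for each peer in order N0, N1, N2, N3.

Answer: N0=alive,0 N1=alive,1 N2=alive,0 N3=alive,1

Derivation:
Op 1: N2 marks N3=dead -> (dead,v1)
Op 2: gossip N0<->N1 -> N0.N0=(alive,v0) N0.N1=(alive,v0) N0.N2=(alive,v0) N0.N3=(alive,v0) | N1.N0=(alive,v0) N1.N1=(alive,v0) N1.N2=(alive,v0) N1.N3=(alive,v0)
Op 3: gossip N0<->N1 -> N0.N0=(alive,v0) N0.N1=(alive,v0) N0.N2=(alive,v0) N0.N3=(alive,v0) | N1.N0=(alive,v0) N1.N1=(alive,v0) N1.N2=(alive,v0) N1.N3=(alive,v0)
Op 4: N0 marks N0=alive -> (alive,v1)
Op 5: N1 marks N1=alive -> (alive,v1)
Op 6: N1 marks N3=alive -> (alive,v1)
Op 7: N0 marks N3=dead -> (dead,v1)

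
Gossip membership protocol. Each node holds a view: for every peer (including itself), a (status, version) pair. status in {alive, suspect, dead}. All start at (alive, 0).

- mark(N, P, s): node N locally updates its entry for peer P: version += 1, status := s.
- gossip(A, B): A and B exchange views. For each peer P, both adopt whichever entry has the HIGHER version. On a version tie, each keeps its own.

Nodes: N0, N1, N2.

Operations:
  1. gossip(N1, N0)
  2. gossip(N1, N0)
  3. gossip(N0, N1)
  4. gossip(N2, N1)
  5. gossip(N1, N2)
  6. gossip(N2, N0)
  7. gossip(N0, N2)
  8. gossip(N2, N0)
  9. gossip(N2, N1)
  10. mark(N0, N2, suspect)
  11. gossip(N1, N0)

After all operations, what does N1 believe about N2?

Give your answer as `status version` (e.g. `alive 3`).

Answer: suspect 1

Derivation:
Op 1: gossip N1<->N0 -> N1.N0=(alive,v0) N1.N1=(alive,v0) N1.N2=(alive,v0) | N0.N0=(alive,v0) N0.N1=(alive,v0) N0.N2=(alive,v0)
Op 2: gossip N1<->N0 -> N1.N0=(alive,v0) N1.N1=(alive,v0) N1.N2=(alive,v0) | N0.N0=(alive,v0) N0.N1=(alive,v0) N0.N2=(alive,v0)
Op 3: gossip N0<->N1 -> N0.N0=(alive,v0) N0.N1=(alive,v0) N0.N2=(alive,v0) | N1.N0=(alive,v0) N1.N1=(alive,v0) N1.N2=(alive,v0)
Op 4: gossip N2<->N1 -> N2.N0=(alive,v0) N2.N1=(alive,v0) N2.N2=(alive,v0) | N1.N0=(alive,v0) N1.N1=(alive,v0) N1.N2=(alive,v0)
Op 5: gossip N1<->N2 -> N1.N0=(alive,v0) N1.N1=(alive,v0) N1.N2=(alive,v0) | N2.N0=(alive,v0) N2.N1=(alive,v0) N2.N2=(alive,v0)
Op 6: gossip N2<->N0 -> N2.N0=(alive,v0) N2.N1=(alive,v0) N2.N2=(alive,v0) | N0.N0=(alive,v0) N0.N1=(alive,v0) N0.N2=(alive,v0)
Op 7: gossip N0<->N2 -> N0.N0=(alive,v0) N0.N1=(alive,v0) N0.N2=(alive,v0) | N2.N0=(alive,v0) N2.N1=(alive,v0) N2.N2=(alive,v0)
Op 8: gossip N2<->N0 -> N2.N0=(alive,v0) N2.N1=(alive,v0) N2.N2=(alive,v0) | N0.N0=(alive,v0) N0.N1=(alive,v0) N0.N2=(alive,v0)
Op 9: gossip N2<->N1 -> N2.N0=(alive,v0) N2.N1=(alive,v0) N2.N2=(alive,v0) | N1.N0=(alive,v0) N1.N1=(alive,v0) N1.N2=(alive,v0)
Op 10: N0 marks N2=suspect -> (suspect,v1)
Op 11: gossip N1<->N0 -> N1.N0=(alive,v0) N1.N1=(alive,v0) N1.N2=(suspect,v1) | N0.N0=(alive,v0) N0.N1=(alive,v0) N0.N2=(suspect,v1)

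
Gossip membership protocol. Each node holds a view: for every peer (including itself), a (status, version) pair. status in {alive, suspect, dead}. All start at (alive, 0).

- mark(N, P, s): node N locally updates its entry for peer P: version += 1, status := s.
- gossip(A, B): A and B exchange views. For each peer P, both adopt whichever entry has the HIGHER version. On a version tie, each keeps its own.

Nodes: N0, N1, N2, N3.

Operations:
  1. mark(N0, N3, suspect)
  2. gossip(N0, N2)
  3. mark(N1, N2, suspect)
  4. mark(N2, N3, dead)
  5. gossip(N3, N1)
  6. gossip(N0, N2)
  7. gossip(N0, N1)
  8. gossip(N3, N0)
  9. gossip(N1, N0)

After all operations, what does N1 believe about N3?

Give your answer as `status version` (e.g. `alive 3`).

Answer: dead 2

Derivation:
Op 1: N0 marks N3=suspect -> (suspect,v1)
Op 2: gossip N0<->N2 -> N0.N0=(alive,v0) N0.N1=(alive,v0) N0.N2=(alive,v0) N0.N3=(suspect,v1) | N2.N0=(alive,v0) N2.N1=(alive,v0) N2.N2=(alive,v0) N2.N3=(suspect,v1)
Op 3: N1 marks N2=suspect -> (suspect,v1)
Op 4: N2 marks N3=dead -> (dead,v2)
Op 5: gossip N3<->N1 -> N3.N0=(alive,v0) N3.N1=(alive,v0) N3.N2=(suspect,v1) N3.N3=(alive,v0) | N1.N0=(alive,v0) N1.N1=(alive,v0) N1.N2=(suspect,v1) N1.N3=(alive,v0)
Op 6: gossip N0<->N2 -> N0.N0=(alive,v0) N0.N1=(alive,v0) N0.N2=(alive,v0) N0.N3=(dead,v2) | N2.N0=(alive,v0) N2.N1=(alive,v0) N2.N2=(alive,v0) N2.N3=(dead,v2)
Op 7: gossip N0<->N1 -> N0.N0=(alive,v0) N0.N1=(alive,v0) N0.N2=(suspect,v1) N0.N3=(dead,v2) | N1.N0=(alive,v0) N1.N1=(alive,v0) N1.N2=(suspect,v1) N1.N3=(dead,v2)
Op 8: gossip N3<->N0 -> N3.N0=(alive,v0) N3.N1=(alive,v0) N3.N2=(suspect,v1) N3.N3=(dead,v2) | N0.N0=(alive,v0) N0.N1=(alive,v0) N0.N2=(suspect,v1) N0.N3=(dead,v2)
Op 9: gossip N1<->N0 -> N1.N0=(alive,v0) N1.N1=(alive,v0) N1.N2=(suspect,v1) N1.N3=(dead,v2) | N0.N0=(alive,v0) N0.N1=(alive,v0) N0.N2=(suspect,v1) N0.N3=(dead,v2)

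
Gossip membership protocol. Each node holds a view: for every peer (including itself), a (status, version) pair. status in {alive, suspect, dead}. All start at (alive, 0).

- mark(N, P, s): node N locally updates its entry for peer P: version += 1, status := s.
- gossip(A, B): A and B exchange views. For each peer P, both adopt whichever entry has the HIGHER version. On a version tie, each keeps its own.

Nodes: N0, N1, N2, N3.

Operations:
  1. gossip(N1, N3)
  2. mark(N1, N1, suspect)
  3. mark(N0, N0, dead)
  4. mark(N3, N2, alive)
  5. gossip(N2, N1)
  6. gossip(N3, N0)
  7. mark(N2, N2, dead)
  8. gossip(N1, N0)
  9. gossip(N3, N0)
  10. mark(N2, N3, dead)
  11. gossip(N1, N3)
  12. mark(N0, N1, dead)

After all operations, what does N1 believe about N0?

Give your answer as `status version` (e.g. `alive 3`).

Answer: dead 1

Derivation:
Op 1: gossip N1<->N3 -> N1.N0=(alive,v0) N1.N1=(alive,v0) N1.N2=(alive,v0) N1.N3=(alive,v0) | N3.N0=(alive,v0) N3.N1=(alive,v0) N3.N2=(alive,v0) N3.N3=(alive,v0)
Op 2: N1 marks N1=suspect -> (suspect,v1)
Op 3: N0 marks N0=dead -> (dead,v1)
Op 4: N3 marks N2=alive -> (alive,v1)
Op 5: gossip N2<->N1 -> N2.N0=(alive,v0) N2.N1=(suspect,v1) N2.N2=(alive,v0) N2.N3=(alive,v0) | N1.N0=(alive,v0) N1.N1=(suspect,v1) N1.N2=(alive,v0) N1.N3=(alive,v0)
Op 6: gossip N3<->N0 -> N3.N0=(dead,v1) N3.N1=(alive,v0) N3.N2=(alive,v1) N3.N3=(alive,v0) | N0.N0=(dead,v1) N0.N1=(alive,v0) N0.N2=(alive,v1) N0.N3=(alive,v0)
Op 7: N2 marks N2=dead -> (dead,v1)
Op 8: gossip N1<->N0 -> N1.N0=(dead,v1) N1.N1=(suspect,v1) N1.N2=(alive,v1) N1.N3=(alive,v0) | N0.N0=(dead,v1) N0.N1=(suspect,v1) N0.N2=(alive,v1) N0.N3=(alive,v0)
Op 9: gossip N3<->N0 -> N3.N0=(dead,v1) N3.N1=(suspect,v1) N3.N2=(alive,v1) N3.N3=(alive,v0) | N0.N0=(dead,v1) N0.N1=(suspect,v1) N0.N2=(alive,v1) N0.N3=(alive,v0)
Op 10: N2 marks N3=dead -> (dead,v1)
Op 11: gossip N1<->N3 -> N1.N0=(dead,v1) N1.N1=(suspect,v1) N1.N2=(alive,v1) N1.N3=(alive,v0) | N3.N0=(dead,v1) N3.N1=(suspect,v1) N3.N2=(alive,v1) N3.N3=(alive,v0)
Op 12: N0 marks N1=dead -> (dead,v2)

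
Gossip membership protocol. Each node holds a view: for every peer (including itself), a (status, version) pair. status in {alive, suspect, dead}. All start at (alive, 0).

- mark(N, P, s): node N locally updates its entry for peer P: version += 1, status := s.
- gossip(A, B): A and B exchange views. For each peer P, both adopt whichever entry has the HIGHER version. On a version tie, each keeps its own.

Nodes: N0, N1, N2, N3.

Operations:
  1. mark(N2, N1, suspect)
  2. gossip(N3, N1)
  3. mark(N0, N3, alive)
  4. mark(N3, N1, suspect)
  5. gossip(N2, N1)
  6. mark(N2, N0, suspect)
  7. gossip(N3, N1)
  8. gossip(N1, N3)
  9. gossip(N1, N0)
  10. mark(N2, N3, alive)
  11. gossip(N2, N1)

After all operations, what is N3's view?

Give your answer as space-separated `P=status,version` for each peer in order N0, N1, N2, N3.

Answer: N0=alive,0 N1=suspect,1 N2=alive,0 N3=alive,0

Derivation:
Op 1: N2 marks N1=suspect -> (suspect,v1)
Op 2: gossip N3<->N1 -> N3.N0=(alive,v0) N3.N1=(alive,v0) N3.N2=(alive,v0) N3.N3=(alive,v0) | N1.N0=(alive,v0) N1.N1=(alive,v0) N1.N2=(alive,v0) N1.N3=(alive,v0)
Op 3: N0 marks N3=alive -> (alive,v1)
Op 4: N3 marks N1=suspect -> (suspect,v1)
Op 5: gossip N2<->N1 -> N2.N0=(alive,v0) N2.N1=(suspect,v1) N2.N2=(alive,v0) N2.N3=(alive,v0) | N1.N0=(alive,v0) N1.N1=(suspect,v1) N1.N2=(alive,v0) N1.N3=(alive,v0)
Op 6: N2 marks N0=suspect -> (suspect,v1)
Op 7: gossip N3<->N1 -> N3.N0=(alive,v0) N3.N1=(suspect,v1) N3.N2=(alive,v0) N3.N3=(alive,v0) | N1.N0=(alive,v0) N1.N1=(suspect,v1) N1.N2=(alive,v0) N1.N3=(alive,v0)
Op 8: gossip N1<->N3 -> N1.N0=(alive,v0) N1.N1=(suspect,v1) N1.N2=(alive,v0) N1.N3=(alive,v0) | N3.N0=(alive,v0) N3.N1=(suspect,v1) N3.N2=(alive,v0) N3.N3=(alive,v0)
Op 9: gossip N1<->N0 -> N1.N0=(alive,v0) N1.N1=(suspect,v1) N1.N2=(alive,v0) N1.N3=(alive,v1) | N0.N0=(alive,v0) N0.N1=(suspect,v1) N0.N2=(alive,v0) N0.N3=(alive,v1)
Op 10: N2 marks N3=alive -> (alive,v1)
Op 11: gossip N2<->N1 -> N2.N0=(suspect,v1) N2.N1=(suspect,v1) N2.N2=(alive,v0) N2.N3=(alive,v1) | N1.N0=(suspect,v1) N1.N1=(suspect,v1) N1.N2=(alive,v0) N1.N3=(alive,v1)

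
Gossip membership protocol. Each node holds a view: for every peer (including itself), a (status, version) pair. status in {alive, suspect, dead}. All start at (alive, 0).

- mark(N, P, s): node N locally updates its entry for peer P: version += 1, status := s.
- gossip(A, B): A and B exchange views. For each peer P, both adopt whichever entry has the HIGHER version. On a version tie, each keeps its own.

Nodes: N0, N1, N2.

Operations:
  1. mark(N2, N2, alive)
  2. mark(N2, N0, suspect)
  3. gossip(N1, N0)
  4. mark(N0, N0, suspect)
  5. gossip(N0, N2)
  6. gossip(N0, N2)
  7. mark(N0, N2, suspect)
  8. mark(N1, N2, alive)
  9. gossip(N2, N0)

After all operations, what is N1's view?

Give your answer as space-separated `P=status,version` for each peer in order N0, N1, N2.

Answer: N0=alive,0 N1=alive,0 N2=alive,1

Derivation:
Op 1: N2 marks N2=alive -> (alive,v1)
Op 2: N2 marks N0=suspect -> (suspect,v1)
Op 3: gossip N1<->N0 -> N1.N0=(alive,v0) N1.N1=(alive,v0) N1.N2=(alive,v0) | N0.N0=(alive,v0) N0.N1=(alive,v0) N0.N2=(alive,v0)
Op 4: N0 marks N0=suspect -> (suspect,v1)
Op 5: gossip N0<->N2 -> N0.N0=(suspect,v1) N0.N1=(alive,v0) N0.N2=(alive,v1) | N2.N0=(suspect,v1) N2.N1=(alive,v0) N2.N2=(alive,v1)
Op 6: gossip N0<->N2 -> N0.N0=(suspect,v1) N0.N1=(alive,v0) N0.N2=(alive,v1) | N2.N0=(suspect,v1) N2.N1=(alive,v0) N2.N2=(alive,v1)
Op 7: N0 marks N2=suspect -> (suspect,v2)
Op 8: N1 marks N2=alive -> (alive,v1)
Op 9: gossip N2<->N0 -> N2.N0=(suspect,v1) N2.N1=(alive,v0) N2.N2=(suspect,v2) | N0.N0=(suspect,v1) N0.N1=(alive,v0) N0.N2=(suspect,v2)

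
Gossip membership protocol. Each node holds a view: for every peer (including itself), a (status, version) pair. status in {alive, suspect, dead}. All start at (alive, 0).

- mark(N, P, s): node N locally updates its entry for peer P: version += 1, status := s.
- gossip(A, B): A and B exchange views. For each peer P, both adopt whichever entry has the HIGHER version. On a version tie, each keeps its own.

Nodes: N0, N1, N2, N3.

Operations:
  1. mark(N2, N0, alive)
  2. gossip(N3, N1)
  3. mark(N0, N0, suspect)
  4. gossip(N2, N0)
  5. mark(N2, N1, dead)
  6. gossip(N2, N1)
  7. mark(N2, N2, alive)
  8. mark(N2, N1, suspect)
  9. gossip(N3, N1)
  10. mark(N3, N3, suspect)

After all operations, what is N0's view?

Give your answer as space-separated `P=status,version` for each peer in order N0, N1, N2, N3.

Op 1: N2 marks N0=alive -> (alive,v1)
Op 2: gossip N3<->N1 -> N3.N0=(alive,v0) N3.N1=(alive,v0) N3.N2=(alive,v0) N3.N3=(alive,v0) | N1.N0=(alive,v0) N1.N1=(alive,v0) N1.N2=(alive,v0) N1.N3=(alive,v0)
Op 3: N0 marks N0=suspect -> (suspect,v1)
Op 4: gossip N2<->N0 -> N2.N0=(alive,v1) N2.N1=(alive,v0) N2.N2=(alive,v0) N2.N3=(alive,v0) | N0.N0=(suspect,v1) N0.N1=(alive,v0) N0.N2=(alive,v0) N0.N3=(alive,v0)
Op 5: N2 marks N1=dead -> (dead,v1)
Op 6: gossip N2<->N1 -> N2.N0=(alive,v1) N2.N1=(dead,v1) N2.N2=(alive,v0) N2.N3=(alive,v0) | N1.N0=(alive,v1) N1.N1=(dead,v1) N1.N2=(alive,v0) N1.N3=(alive,v0)
Op 7: N2 marks N2=alive -> (alive,v1)
Op 8: N2 marks N1=suspect -> (suspect,v2)
Op 9: gossip N3<->N1 -> N3.N0=(alive,v1) N3.N1=(dead,v1) N3.N2=(alive,v0) N3.N3=(alive,v0) | N1.N0=(alive,v1) N1.N1=(dead,v1) N1.N2=(alive,v0) N1.N3=(alive,v0)
Op 10: N3 marks N3=suspect -> (suspect,v1)

Answer: N0=suspect,1 N1=alive,0 N2=alive,0 N3=alive,0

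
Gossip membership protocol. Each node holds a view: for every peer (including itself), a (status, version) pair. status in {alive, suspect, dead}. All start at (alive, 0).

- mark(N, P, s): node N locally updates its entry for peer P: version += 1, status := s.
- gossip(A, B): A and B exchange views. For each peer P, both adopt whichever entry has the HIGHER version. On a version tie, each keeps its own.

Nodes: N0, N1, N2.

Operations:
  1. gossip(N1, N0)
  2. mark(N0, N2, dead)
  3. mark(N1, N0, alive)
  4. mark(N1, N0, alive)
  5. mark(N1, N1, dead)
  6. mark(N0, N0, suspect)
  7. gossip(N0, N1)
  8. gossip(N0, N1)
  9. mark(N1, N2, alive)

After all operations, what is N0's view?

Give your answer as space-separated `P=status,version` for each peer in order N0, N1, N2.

Answer: N0=alive,2 N1=dead,1 N2=dead,1

Derivation:
Op 1: gossip N1<->N0 -> N1.N0=(alive,v0) N1.N1=(alive,v0) N1.N2=(alive,v0) | N0.N0=(alive,v0) N0.N1=(alive,v0) N0.N2=(alive,v0)
Op 2: N0 marks N2=dead -> (dead,v1)
Op 3: N1 marks N0=alive -> (alive,v1)
Op 4: N1 marks N0=alive -> (alive,v2)
Op 5: N1 marks N1=dead -> (dead,v1)
Op 6: N0 marks N0=suspect -> (suspect,v1)
Op 7: gossip N0<->N1 -> N0.N0=(alive,v2) N0.N1=(dead,v1) N0.N2=(dead,v1) | N1.N0=(alive,v2) N1.N1=(dead,v1) N1.N2=(dead,v1)
Op 8: gossip N0<->N1 -> N0.N0=(alive,v2) N0.N1=(dead,v1) N0.N2=(dead,v1) | N1.N0=(alive,v2) N1.N1=(dead,v1) N1.N2=(dead,v1)
Op 9: N1 marks N2=alive -> (alive,v2)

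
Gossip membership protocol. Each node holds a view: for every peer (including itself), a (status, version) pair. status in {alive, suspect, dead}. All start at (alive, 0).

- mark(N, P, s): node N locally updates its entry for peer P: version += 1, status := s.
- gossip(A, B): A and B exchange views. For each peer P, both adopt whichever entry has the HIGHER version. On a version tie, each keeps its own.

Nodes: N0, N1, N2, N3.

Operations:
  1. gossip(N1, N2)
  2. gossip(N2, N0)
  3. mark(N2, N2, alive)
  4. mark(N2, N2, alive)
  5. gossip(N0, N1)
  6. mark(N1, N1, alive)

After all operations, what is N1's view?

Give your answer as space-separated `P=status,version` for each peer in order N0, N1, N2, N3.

Answer: N0=alive,0 N1=alive,1 N2=alive,0 N3=alive,0

Derivation:
Op 1: gossip N1<->N2 -> N1.N0=(alive,v0) N1.N1=(alive,v0) N1.N2=(alive,v0) N1.N3=(alive,v0) | N2.N0=(alive,v0) N2.N1=(alive,v0) N2.N2=(alive,v0) N2.N3=(alive,v0)
Op 2: gossip N2<->N0 -> N2.N0=(alive,v0) N2.N1=(alive,v0) N2.N2=(alive,v0) N2.N3=(alive,v0) | N0.N0=(alive,v0) N0.N1=(alive,v0) N0.N2=(alive,v0) N0.N3=(alive,v0)
Op 3: N2 marks N2=alive -> (alive,v1)
Op 4: N2 marks N2=alive -> (alive,v2)
Op 5: gossip N0<->N1 -> N0.N0=(alive,v0) N0.N1=(alive,v0) N0.N2=(alive,v0) N0.N3=(alive,v0) | N1.N0=(alive,v0) N1.N1=(alive,v0) N1.N2=(alive,v0) N1.N3=(alive,v0)
Op 6: N1 marks N1=alive -> (alive,v1)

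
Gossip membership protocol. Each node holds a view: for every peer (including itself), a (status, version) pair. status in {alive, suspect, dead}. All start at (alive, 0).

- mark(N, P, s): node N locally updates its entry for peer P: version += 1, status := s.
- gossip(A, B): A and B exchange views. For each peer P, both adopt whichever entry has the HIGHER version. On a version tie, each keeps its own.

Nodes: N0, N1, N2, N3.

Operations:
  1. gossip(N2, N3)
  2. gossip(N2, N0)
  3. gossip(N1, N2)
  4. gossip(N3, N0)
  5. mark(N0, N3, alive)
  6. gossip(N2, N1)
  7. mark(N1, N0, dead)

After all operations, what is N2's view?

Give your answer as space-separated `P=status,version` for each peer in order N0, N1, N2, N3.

Answer: N0=alive,0 N1=alive,0 N2=alive,0 N3=alive,0

Derivation:
Op 1: gossip N2<->N3 -> N2.N0=(alive,v0) N2.N1=(alive,v0) N2.N2=(alive,v0) N2.N3=(alive,v0) | N3.N0=(alive,v0) N3.N1=(alive,v0) N3.N2=(alive,v0) N3.N3=(alive,v0)
Op 2: gossip N2<->N0 -> N2.N0=(alive,v0) N2.N1=(alive,v0) N2.N2=(alive,v0) N2.N3=(alive,v0) | N0.N0=(alive,v0) N0.N1=(alive,v0) N0.N2=(alive,v0) N0.N3=(alive,v0)
Op 3: gossip N1<->N2 -> N1.N0=(alive,v0) N1.N1=(alive,v0) N1.N2=(alive,v0) N1.N3=(alive,v0) | N2.N0=(alive,v0) N2.N1=(alive,v0) N2.N2=(alive,v0) N2.N3=(alive,v0)
Op 4: gossip N3<->N0 -> N3.N0=(alive,v0) N3.N1=(alive,v0) N3.N2=(alive,v0) N3.N3=(alive,v0) | N0.N0=(alive,v0) N0.N1=(alive,v0) N0.N2=(alive,v0) N0.N3=(alive,v0)
Op 5: N0 marks N3=alive -> (alive,v1)
Op 6: gossip N2<->N1 -> N2.N0=(alive,v0) N2.N1=(alive,v0) N2.N2=(alive,v0) N2.N3=(alive,v0) | N1.N0=(alive,v0) N1.N1=(alive,v0) N1.N2=(alive,v0) N1.N3=(alive,v0)
Op 7: N1 marks N0=dead -> (dead,v1)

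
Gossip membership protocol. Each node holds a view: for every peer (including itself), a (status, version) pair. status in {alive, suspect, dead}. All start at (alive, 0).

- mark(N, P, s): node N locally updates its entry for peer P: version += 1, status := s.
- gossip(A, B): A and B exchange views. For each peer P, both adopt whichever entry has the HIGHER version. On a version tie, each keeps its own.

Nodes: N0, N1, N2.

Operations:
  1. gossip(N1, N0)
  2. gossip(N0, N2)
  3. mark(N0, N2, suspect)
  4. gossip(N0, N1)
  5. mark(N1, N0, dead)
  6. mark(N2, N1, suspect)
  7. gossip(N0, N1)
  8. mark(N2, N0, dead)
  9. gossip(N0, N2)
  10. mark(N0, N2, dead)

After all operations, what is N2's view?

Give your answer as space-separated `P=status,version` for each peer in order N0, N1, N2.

Answer: N0=dead,1 N1=suspect,1 N2=suspect,1

Derivation:
Op 1: gossip N1<->N0 -> N1.N0=(alive,v0) N1.N1=(alive,v0) N1.N2=(alive,v0) | N0.N0=(alive,v0) N0.N1=(alive,v0) N0.N2=(alive,v0)
Op 2: gossip N0<->N2 -> N0.N0=(alive,v0) N0.N1=(alive,v0) N0.N2=(alive,v0) | N2.N0=(alive,v0) N2.N1=(alive,v0) N2.N2=(alive,v0)
Op 3: N0 marks N2=suspect -> (suspect,v1)
Op 4: gossip N0<->N1 -> N0.N0=(alive,v0) N0.N1=(alive,v0) N0.N2=(suspect,v1) | N1.N0=(alive,v0) N1.N1=(alive,v0) N1.N2=(suspect,v1)
Op 5: N1 marks N0=dead -> (dead,v1)
Op 6: N2 marks N1=suspect -> (suspect,v1)
Op 7: gossip N0<->N1 -> N0.N0=(dead,v1) N0.N1=(alive,v0) N0.N2=(suspect,v1) | N1.N0=(dead,v1) N1.N1=(alive,v0) N1.N2=(suspect,v1)
Op 8: N2 marks N0=dead -> (dead,v1)
Op 9: gossip N0<->N2 -> N0.N0=(dead,v1) N0.N1=(suspect,v1) N0.N2=(suspect,v1) | N2.N0=(dead,v1) N2.N1=(suspect,v1) N2.N2=(suspect,v1)
Op 10: N0 marks N2=dead -> (dead,v2)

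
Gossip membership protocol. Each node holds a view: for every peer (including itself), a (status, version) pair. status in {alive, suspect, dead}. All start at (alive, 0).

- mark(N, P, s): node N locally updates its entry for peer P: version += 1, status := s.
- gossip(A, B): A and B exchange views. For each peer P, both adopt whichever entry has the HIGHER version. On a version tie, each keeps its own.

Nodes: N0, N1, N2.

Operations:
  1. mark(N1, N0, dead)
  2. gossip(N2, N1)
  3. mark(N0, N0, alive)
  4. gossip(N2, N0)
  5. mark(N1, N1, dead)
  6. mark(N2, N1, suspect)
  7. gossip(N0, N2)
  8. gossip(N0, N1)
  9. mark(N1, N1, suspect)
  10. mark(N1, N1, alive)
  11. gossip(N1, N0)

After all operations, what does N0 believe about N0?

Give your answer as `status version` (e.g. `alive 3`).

Op 1: N1 marks N0=dead -> (dead,v1)
Op 2: gossip N2<->N1 -> N2.N0=(dead,v1) N2.N1=(alive,v0) N2.N2=(alive,v0) | N1.N0=(dead,v1) N1.N1=(alive,v0) N1.N2=(alive,v0)
Op 3: N0 marks N0=alive -> (alive,v1)
Op 4: gossip N2<->N0 -> N2.N0=(dead,v1) N2.N1=(alive,v0) N2.N2=(alive,v0) | N0.N0=(alive,v1) N0.N1=(alive,v0) N0.N2=(alive,v0)
Op 5: N1 marks N1=dead -> (dead,v1)
Op 6: N2 marks N1=suspect -> (suspect,v1)
Op 7: gossip N0<->N2 -> N0.N0=(alive,v1) N0.N1=(suspect,v1) N0.N2=(alive,v0) | N2.N0=(dead,v1) N2.N1=(suspect,v1) N2.N2=(alive,v0)
Op 8: gossip N0<->N1 -> N0.N0=(alive,v1) N0.N1=(suspect,v1) N0.N2=(alive,v0) | N1.N0=(dead,v1) N1.N1=(dead,v1) N1.N2=(alive,v0)
Op 9: N1 marks N1=suspect -> (suspect,v2)
Op 10: N1 marks N1=alive -> (alive,v3)
Op 11: gossip N1<->N0 -> N1.N0=(dead,v1) N1.N1=(alive,v3) N1.N2=(alive,v0) | N0.N0=(alive,v1) N0.N1=(alive,v3) N0.N2=(alive,v0)

Answer: alive 1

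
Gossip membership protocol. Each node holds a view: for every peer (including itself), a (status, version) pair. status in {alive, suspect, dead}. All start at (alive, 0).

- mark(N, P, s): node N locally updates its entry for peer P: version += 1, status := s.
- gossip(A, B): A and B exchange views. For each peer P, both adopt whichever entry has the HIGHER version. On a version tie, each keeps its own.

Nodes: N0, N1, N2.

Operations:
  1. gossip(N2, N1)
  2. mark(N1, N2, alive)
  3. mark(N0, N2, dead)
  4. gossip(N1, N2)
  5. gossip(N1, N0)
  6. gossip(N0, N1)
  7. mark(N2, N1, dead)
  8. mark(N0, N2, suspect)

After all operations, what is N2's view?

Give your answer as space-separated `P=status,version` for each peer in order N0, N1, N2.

Op 1: gossip N2<->N1 -> N2.N0=(alive,v0) N2.N1=(alive,v0) N2.N2=(alive,v0) | N1.N0=(alive,v0) N1.N1=(alive,v0) N1.N2=(alive,v0)
Op 2: N1 marks N2=alive -> (alive,v1)
Op 3: N0 marks N2=dead -> (dead,v1)
Op 4: gossip N1<->N2 -> N1.N0=(alive,v0) N1.N1=(alive,v0) N1.N2=(alive,v1) | N2.N0=(alive,v0) N2.N1=(alive,v0) N2.N2=(alive,v1)
Op 5: gossip N1<->N0 -> N1.N0=(alive,v0) N1.N1=(alive,v0) N1.N2=(alive,v1) | N0.N0=(alive,v0) N0.N1=(alive,v0) N0.N2=(dead,v1)
Op 6: gossip N0<->N1 -> N0.N0=(alive,v0) N0.N1=(alive,v0) N0.N2=(dead,v1) | N1.N0=(alive,v0) N1.N1=(alive,v0) N1.N2=(alive,v1)
Op 7: N2 marks N1=dead -> (dead,v1)
Op 8: N0 marks N2=suspect -> (suspect,v2)

Answer: N0=alive,0 N1=dead,1 N2=alive,1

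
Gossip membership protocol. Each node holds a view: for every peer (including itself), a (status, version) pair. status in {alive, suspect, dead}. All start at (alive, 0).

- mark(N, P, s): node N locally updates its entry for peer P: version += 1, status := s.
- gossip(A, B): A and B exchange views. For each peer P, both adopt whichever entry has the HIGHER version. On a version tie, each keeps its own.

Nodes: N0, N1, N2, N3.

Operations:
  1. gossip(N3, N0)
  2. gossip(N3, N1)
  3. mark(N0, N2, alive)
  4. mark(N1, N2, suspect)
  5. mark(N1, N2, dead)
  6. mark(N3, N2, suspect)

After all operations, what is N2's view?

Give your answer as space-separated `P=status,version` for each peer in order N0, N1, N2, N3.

Op 1: gossip N3<->N0 -> N3.N0=(alive,v0) N3.N1=(alive,v0) N3.N2=(alive,v0) N3.N3=(alive,v0) | N0.N0=(alive,v0) N0.N1=(alive,v0) N0.N2=(alive,v0) N0.N3=(alive,v0)
Op 2: gossip N3<->N1 -> N3.N0=(alive,v0) N3.N1=(alive,v0) N3.N2=(alive,v0) N3.N3=(alive,v0) | N1.N0=(alive,v0) N1.N1=(alive,v0) N1.N2=(alive,v0) N1.N3=(alive,v0)
Op 3: N0 marks N2=alive -> (alive,v1)
Op 4: N1 marks N2=suspect -> (suspect,v1)
Op 5: N1 marks N2=dead -> (dead,v2)
Op 6: N3 marks N2=suspect -> (suspect,v1)

Answer: N0=alive,0 N1=alive,0 N2=alive,0 N3=alive,0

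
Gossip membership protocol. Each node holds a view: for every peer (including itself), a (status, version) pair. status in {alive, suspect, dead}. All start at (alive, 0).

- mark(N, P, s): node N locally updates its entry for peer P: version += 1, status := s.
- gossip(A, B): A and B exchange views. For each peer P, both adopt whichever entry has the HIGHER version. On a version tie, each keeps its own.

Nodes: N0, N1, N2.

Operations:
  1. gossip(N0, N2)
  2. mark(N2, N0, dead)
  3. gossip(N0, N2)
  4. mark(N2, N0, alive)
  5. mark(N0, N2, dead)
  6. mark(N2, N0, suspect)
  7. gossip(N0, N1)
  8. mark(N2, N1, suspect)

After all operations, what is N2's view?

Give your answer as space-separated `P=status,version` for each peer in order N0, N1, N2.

Op 1: gossip N0<->N2 -> N0.N0=(alive,v0) N0.N1=(alive,v0) N0.N2=(alive,v0) | N2.N0=(alive,v0) N2.N1=(alive,v0) N2.N2=(alive,v0)
Op 2: N2 marks N0=dead -> (dead,v1)
Op 3: gossip N0<->N2 -> N0.N0=(dead,v1) N0.N1=(alive,v0) N0.N2=(alive,v0) | N2.N0=(dead,v1) N2.N1=(alive,v0) N2.N2=(alive,v0)
Op 4: N2 marks N0=alive -> (alive,v2)
Op 5: N0 marks N2=dead -> (dead,v1)
Op 6: N2 marks N0=suspect -> (suspect,v3)
Op 7: gossip N0<->N1 -> N0.N0=(dead,v1) N0.N1=(alive,v0) N0.N2=(dead,v1) | N1.N0=(dead,v1) N1.N1=(alive,v0) N1.N2=(dead,v1)
Op 8: N2 marks N1=suspect -> (suspect,v1)

Answer: N0=suspect,3 N1=suspect,1 N2=alive,0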